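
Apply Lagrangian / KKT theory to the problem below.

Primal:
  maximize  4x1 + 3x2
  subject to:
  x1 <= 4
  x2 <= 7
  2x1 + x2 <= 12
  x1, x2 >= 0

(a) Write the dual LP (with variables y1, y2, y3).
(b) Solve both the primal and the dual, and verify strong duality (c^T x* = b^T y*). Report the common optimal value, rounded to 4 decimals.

The standard primal-dual pair for 'max c^T x s.t. A x <= b, x >= 0' is:
  Dual:  min b^T y  s.t.  A^T y >= c,  y >= 0.

So the dual LP is:
  minimize  4y1 + 7y2 + 12y3
  subject to:
    y1 + 2y3 >= 4
    y2 + y3 >= 3
    y1, y2, y3 >= 0

Solving the primal: x* = (2.5, 7).
  primal value c^T x* = 31.
Solving the dual: y* = (0, 1, 2).
  dual value b^T y* = 31.
Strong duality: c^T x* = b^T y*. Confirmed.

31


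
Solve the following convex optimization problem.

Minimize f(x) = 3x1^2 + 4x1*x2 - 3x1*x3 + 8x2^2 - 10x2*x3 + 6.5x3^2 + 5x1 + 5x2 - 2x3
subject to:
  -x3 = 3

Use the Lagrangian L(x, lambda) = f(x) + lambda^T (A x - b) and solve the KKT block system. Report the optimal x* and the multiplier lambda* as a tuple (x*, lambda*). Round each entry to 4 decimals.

Form the Lagrangian:
  L(x, lambda) = (1/2) x^T Q x + c^T x + lambda^T (A x - b)
Stationarity (grad_x L = 0): Q x + c + A^T lambda = 0.
Primal feasibility: A x = b.

This gives the KKT block system:
  [ Q   A^T ] [ x     ]   [-c ]
  [ A    0  ] [ lambda ] = [ b ]

Solving the linear system:
  x*      = (-1.05, -1.925, -3)
  lambda* = (-18.6)
  f(x*)   = 23.4625

x* = (-1.05, -1.925, -3), lambda* = (-18.6)


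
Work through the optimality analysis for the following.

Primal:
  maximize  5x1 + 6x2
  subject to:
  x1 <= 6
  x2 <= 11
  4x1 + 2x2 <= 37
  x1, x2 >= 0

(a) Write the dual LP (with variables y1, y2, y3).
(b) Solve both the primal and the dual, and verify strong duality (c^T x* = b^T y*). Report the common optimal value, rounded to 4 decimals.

The standard primal-dual pair for 'max c^T x s.t. A x <= b, x >= 0' is:
  Dual:  min b^T y  s.t.  A^T y >= c,  y >= 0.

So the dual LP is:
  minimize  6y1 + 11y2 + 37y3
  subject to:
    y1 + 4y3 >= 5
    y2 + 2y3 >= 6
    y1, y2, y3 >= 0

Solving the primal: x* = (3.75, 11).
  primal value c^T x* = 84.75.
Solving the dual: y* = (0, 3.5, 1.25).
  dual value b^T y* = 84.75.
Strong duality: c^T x* = b^T y*. Confirmed.

84.75


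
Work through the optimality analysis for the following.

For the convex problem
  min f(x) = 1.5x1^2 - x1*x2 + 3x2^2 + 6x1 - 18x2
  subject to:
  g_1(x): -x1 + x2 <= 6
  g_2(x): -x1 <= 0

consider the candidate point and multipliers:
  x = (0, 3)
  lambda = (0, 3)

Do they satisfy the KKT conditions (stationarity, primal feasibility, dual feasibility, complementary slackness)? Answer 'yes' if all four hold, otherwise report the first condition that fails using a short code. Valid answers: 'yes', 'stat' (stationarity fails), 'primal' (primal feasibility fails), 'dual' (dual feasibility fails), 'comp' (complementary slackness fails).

Gradient of f: grad f(x) = Q x + c = (3, 0)
Constraint values g_i(x) = a_i^T x - b_i:
  g_1((0, 3)) = -3
  g_2((0, 3)) = 0
Stationarity residual: grad f(x) + sum_i lambda_i a_i = (0, 0)
  -> stationarity OK
Primal feasibility (all g_i <= 0): OK
Dual feasibility (all lambda_i >= 0): OK
Complementary slackness (lambda_i * g_i(x) = 0 for all i): OK

Verdict: yes, KKT holds.

yes


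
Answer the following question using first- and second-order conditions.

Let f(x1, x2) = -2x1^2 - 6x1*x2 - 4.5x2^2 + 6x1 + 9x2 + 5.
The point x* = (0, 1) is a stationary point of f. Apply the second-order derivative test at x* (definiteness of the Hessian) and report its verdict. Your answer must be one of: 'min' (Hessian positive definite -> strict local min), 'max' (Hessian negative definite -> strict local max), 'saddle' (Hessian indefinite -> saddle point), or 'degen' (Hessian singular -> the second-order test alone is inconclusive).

Compute the Hessian H = grad^2 f:
  H = [[-4, -6], [-6, -9]]
Verify stationarity: grad f(x*) = H x* + g = (0, 0).
Eigenvalues of H: -13, 0.
H has a zero eigenvalue (singular; negative semidefinite but not definite), so H is neither positive definite, negative definite, nor indefinite. The second-order test alone is inconclusive -> degen.
(Indeed, f is constant along the null direction of H through x*, so x* is not a strict local extremum.)

degen


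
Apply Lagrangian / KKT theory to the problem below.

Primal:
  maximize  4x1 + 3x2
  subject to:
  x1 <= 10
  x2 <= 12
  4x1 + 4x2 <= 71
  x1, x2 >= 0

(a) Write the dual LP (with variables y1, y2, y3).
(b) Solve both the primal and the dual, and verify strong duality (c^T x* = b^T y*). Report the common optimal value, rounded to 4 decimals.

The standard primal-dual pair for 'max c^T x s.t. A x <= b, x >= 0' is:
  Dual:  min b^T y  s.t.  A^T y >= c,  y >= 0.

So the dual LP is:
  minimize  10y1 + 12y2 + 71y3
  subject to:
    y1 + 4y3 >= 4
    y2 + 4y3 >= 3
    y1, y2, y3 >= 0

Solving the primal: x* = (10, 7.75).
  primal value c^T x* = 63.25.
Solving the dual: y* = (1, 0, 0.75).
  dual value b^T y* = 63.25.
Strong duality: c^T x* = b^T y*. Confirmed.

63.25


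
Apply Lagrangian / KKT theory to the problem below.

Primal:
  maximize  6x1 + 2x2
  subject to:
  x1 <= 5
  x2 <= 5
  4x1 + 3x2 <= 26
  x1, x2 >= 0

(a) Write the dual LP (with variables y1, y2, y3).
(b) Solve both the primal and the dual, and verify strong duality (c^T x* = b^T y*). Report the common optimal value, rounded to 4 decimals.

The standard primal-dual pair for 'max c^T x s.t. A x <= b, x >= 0' is:
  Dual:  min b^T y  s.t.  A^T y >= c,  y >= 0.

So the dual LP is:
  minimize  5y1 + 5y2 + 26y3
  subject to:
    y1 + 4y3 >= 6
    y2 + 3y3 >= 2
    y1, y2, y3 >= 0

Solving the primal: x* = (5, 2).
  primal value c^T x* = 34.
Solving the dual: y* = (3.3333, 0, 0.6667).
  dual value b^T y* = 34.
Strong duality: c^T x* = b^T y*. Confirmed.

34


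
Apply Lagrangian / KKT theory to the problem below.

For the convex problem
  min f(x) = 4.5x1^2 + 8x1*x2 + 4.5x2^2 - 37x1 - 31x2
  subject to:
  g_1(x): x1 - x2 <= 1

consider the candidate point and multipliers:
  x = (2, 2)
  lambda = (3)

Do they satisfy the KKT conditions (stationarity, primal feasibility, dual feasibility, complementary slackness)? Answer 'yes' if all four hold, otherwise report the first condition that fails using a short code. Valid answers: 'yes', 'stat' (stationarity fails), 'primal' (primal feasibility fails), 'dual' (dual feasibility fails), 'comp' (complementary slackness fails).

Gradient of f: grad f(x) = Q x + c = (-3, 3)
Constraint values g_i(x) = a_i^T x - b_i:
  g_1((2, 2)) = -1
Stationarity residual: grad f(x) + sum_i lambda_i a_i = (0, 0)
  -> stationarity OK
Primal feasibility (all g_i <= 0): OK
Dual feasibility (all lambda_i >= 0): OK
Complementary slackness (lambda_i * g_i(x) = 0 for all i): FAILS

Verdict: the first failing condition is complementary_slackness -> comp.

comp


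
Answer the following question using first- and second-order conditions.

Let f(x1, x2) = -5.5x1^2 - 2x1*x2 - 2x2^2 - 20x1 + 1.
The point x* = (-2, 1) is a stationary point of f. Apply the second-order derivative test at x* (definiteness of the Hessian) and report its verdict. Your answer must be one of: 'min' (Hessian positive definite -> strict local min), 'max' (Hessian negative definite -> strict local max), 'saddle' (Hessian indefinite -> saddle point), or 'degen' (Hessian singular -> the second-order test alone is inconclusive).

Compute the Hessian H = grad^2 f:
  H = [[-11, -2], [-2, -4]]
Verify stationarity: grad f(x*) = H x* + g = (0, 0).
Eigenvalues of H: -11.5311, -3.4689.
Both eigenvalues < 0, so H is negative definite -> x* is a strict local max.

max


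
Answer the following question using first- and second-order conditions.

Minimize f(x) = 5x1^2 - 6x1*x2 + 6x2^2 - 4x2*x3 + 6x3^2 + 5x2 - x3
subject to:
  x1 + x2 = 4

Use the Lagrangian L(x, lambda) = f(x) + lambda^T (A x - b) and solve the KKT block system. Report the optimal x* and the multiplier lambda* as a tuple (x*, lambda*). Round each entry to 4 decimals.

Form the Lagrangian:
  L(x, lambda) = (1/2) x^T Q x + c^T x + lambda^T (A x - b)
Stationarity (grad_x L = 0): Q x + c + A^T lambda = 0.
Primal feasibility: A x = b.

This gives the KKT block system:
  [ Q   A^T ] [ x     ]   [-c ]
  [ A    0  ] [ lambda ] = [ b ]

Solving the linear system:
  x*      = (2.1837, 1.8163, 0.6888)
  lambda* = (-10.9388)
  f(x*)   = 26.074

x* = (2.1837, 1.8163, 0.6888), lambda* = (-10.9388)


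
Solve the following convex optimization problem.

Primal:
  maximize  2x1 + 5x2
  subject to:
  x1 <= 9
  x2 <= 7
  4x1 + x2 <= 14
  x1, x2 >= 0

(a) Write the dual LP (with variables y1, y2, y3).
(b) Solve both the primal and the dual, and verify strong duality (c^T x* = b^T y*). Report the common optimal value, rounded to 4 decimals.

The standard primal-dual pair for 'max c^T x s.t. A x <= b, x >= 0' is:
  Dual:  min b^T y  s.t.  A^T y >= c,  y >= 0.

So the dual LP is:
  minimize  9y1 + 7y2 + 14y3
  subject to:
    y1 + 4y3 >= 2
    y2 + y3 >= 5
    y1, y2, y3 >= 0

Solving the primal: x* = (1.75, 7).
  primal value c^T x* = 38.5.
Solving the dual: y* = (0, 4.5, 0.5).
  dual value b^T y* = 38.5.
Strong duality: c^T x* = b^T y*. Confirmed.

38.5


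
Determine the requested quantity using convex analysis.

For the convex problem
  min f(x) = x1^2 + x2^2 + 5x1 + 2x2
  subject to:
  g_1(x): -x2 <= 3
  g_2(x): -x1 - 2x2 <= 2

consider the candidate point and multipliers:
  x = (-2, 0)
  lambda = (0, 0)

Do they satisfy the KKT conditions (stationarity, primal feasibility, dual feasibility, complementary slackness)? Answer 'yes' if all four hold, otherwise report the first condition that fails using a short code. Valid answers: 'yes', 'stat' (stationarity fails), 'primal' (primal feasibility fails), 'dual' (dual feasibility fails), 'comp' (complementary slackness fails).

Gradient of f: grad f(x) = Q x + c = (1, 2)
Constraint values g_i(x) = a_i^T x - b_i:
  g_1((-2, 0)) = -3
  g_2((-2, 0)) = 0
Stationarity residual: grad f(x) + sum_i lambda_i a_i = (1, 2)
  -> stationarity FAILS
Primal feasibility (all g_i <= 0): OK
Dual feasibility (all lambda_i >= 0): OK
Complementary slackness (lambda_i * g_i(x) = 0 for all i): OK

Verdict: the first failing condition is stationarity -> stat.

stat


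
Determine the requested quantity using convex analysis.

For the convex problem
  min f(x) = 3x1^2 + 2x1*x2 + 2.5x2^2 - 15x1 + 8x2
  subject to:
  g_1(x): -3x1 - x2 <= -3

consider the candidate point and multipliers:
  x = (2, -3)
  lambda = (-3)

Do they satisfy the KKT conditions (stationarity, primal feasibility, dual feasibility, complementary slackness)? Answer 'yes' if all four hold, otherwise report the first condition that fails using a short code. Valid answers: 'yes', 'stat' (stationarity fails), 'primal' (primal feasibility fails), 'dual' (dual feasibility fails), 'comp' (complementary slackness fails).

Gradient of f: grad f(x) = Q x + c = (-9, -3)
Constraint values g_i(x) = a_i^T x - b_i:
  g_1((2, -3)) = 0
Stationarity residual: grad f(x) + sum_i lambda_i a_i = (0, 0)
  -> stationarity OK
Primal feasibility (all g_i <= 0): OK
Dual feasibility (all lambda_i >= 0): FAILS
Complementary slackness (lambda_i * g_i(x) = 0 for all i): OK

Verdict: the first failing condition is dual_feasibility -> dual.

dual


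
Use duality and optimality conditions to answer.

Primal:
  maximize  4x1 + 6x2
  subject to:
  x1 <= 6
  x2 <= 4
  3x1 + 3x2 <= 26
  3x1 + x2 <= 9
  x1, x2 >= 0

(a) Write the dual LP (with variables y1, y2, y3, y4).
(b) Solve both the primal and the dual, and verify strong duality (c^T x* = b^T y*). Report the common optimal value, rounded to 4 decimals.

The standard primal-dual pair for 'max c^T x s.t. A x <= b, x >= 0' is:
  Dual:  min b^T y  s.t.  A^T y >= c,  y >= 0.

So the dual LP is:
  minimize  6y1 + 4y2 + 26y3 + 9y4
  subject to:
    y1 + 3y3 + 3y4 >= 4
    y2 + 3y3 + y4 >= 6
    y1, y2, y3, y4 >= 0

Solving the primal: x* = (1.6667, 4).
  primal value c^T x* = 30.6667.
Solving the dual: y* = (0, 4.6667, 0, 1.3333).
  dual value b^T y* = 30.6667.
Strong duality: c^T x* = b^T y*. Confirmed.

30.6667


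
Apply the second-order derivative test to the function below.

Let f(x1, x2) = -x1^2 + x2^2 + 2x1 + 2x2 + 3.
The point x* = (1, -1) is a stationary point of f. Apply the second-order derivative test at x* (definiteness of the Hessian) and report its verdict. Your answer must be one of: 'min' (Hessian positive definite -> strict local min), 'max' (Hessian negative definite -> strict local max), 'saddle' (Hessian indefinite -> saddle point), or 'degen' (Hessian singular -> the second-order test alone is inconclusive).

Compute the Hessian H = grad^2 f:
  H = [[-2, 0], [0, 2]]
Verify stationarity: grad f(x*) = H x* + g = (0, 0).
Eigenvalues of H: -2, 2.
Eigenvalues have mixed signs, so H is indefinite -> x* is a saddle point.

saddle


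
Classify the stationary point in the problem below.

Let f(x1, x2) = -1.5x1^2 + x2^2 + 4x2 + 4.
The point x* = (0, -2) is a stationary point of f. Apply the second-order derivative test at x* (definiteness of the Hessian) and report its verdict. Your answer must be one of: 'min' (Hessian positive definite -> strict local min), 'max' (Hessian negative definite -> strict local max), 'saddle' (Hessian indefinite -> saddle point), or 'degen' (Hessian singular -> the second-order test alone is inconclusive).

Compute the Hessian H = grad^2 f:
  H = [[-3, 0], [0, 2]]
Verify stationarity: grad f(x*) = H x* + g = (0, 0).
Eigenvalues of H: -3, 2.
Eigenvalues have mixed signs, so H is indefinite -> x* is a saddle point.

saddle


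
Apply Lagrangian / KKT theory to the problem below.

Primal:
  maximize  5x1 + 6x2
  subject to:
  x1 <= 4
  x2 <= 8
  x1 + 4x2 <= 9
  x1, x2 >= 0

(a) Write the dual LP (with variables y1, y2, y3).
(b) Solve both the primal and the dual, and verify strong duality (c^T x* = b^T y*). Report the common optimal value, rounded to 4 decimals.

The standard primal-dual pair for 'max c^T x s.t. A x <= b, x >= 0' is:
  Dual:  min b^T y  s.t.  A^T y >= c,  y >= 0.

So the dual LP is:
  minimize  4y1 + 8y2 + 9y3
  subject to:
    y1 + y3 >= 5
    y2 + 4y3 >= 6
    y1, y2, y3 >= 0

Solving the primal: x* = (4, 1.25).
  primal value c^T x* = 27.5.
Solving the dual: y* = (3.5, 0, 1.5).
  dual value b^T y* = 27.5.
Strong duality: c^T x* = b^T y*. Confirmed.

27.5


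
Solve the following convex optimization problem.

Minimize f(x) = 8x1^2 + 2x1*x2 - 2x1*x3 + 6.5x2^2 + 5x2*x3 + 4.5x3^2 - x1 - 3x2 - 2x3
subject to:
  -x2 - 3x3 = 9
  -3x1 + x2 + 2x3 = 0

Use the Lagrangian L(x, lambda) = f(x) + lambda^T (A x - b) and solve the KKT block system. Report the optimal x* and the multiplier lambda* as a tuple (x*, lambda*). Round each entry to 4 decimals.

Form the Lagrangian:
  L(x, lambda) = (1/2) x^T Q x + c^T x + lambda^T (A x - b)
Stationarity (grad_x L = 0): Q x + c + A^T lambda = 0.
Primal feasibility: A x = b.

This gives the KKT block system:
  [ Q   A^T ] [ x     ]   [-c ]
  [ A    0  ] [ lambda ] = [ b ]

Solving the linear system:
  x*      = (-1.8384, 1.4547, -3.4849)
  lambda* = (-12.0345, -6.8448)
  f(x*)   = 56.3772

x* = (-1.8384, 1.4547, -3.4849), lambda* = (-12.0345, -6.8448)


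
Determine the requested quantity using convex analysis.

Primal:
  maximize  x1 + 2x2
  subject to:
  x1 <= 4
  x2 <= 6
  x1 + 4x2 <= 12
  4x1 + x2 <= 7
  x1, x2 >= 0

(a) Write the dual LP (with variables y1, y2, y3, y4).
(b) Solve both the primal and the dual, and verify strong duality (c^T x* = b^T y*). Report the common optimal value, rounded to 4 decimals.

The standard primal-dual pair for 'max c^T x s.t. A x <= b, x >= 0' is:
  Dual:  min b^T y  s.t.  A^T y >= c,  y >= 0.

So the dual LP is:
  minimize  4y1 + 6y2 + 12y3 + 7y4
  subject to:
    y1 + y3 + 4y4 >= 1
    y2 + 4y3 + y4 >= 2
    y1, y2, y3, y4 >= 0

Solving the primal: x* = (1.0667, 2.7333).
  primal value c^T x* = 6.5333.
Solving the dual: y* = (0, 0, 0.4667, 0.1333).
  dual value b^T y* = 6.5333.
Strong duality: c^T x* = b^T y*. Confirmed.

6.5333


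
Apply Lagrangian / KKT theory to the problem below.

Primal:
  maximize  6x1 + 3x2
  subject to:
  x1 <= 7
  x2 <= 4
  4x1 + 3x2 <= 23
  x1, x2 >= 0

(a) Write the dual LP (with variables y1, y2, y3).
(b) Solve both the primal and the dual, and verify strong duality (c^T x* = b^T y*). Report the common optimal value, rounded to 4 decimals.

The standard primal-dual pair for 'max c^T x s.t. A x <= b, x >= 0' is:
  Dual:  min b^T y  s.t.  A^T y >= c,  y >= 0.

So the dual LP is:
  minimize  7y1 + 4y2 + 23y3
  subject to:
    y1 + 4y3 >= 6
    y2 + 3y3 >= 3
    y1, y2, y3 >= 0

Solving the primal: x* = (5.75, 0).
  primal value c^T x* = 34.5.
Solving the dual: y* = (0, 0, 1.5).
  dual value b^T y* = 34.5.
Strong duality: c^T x* = b^T y*. Confirmed.

34.5


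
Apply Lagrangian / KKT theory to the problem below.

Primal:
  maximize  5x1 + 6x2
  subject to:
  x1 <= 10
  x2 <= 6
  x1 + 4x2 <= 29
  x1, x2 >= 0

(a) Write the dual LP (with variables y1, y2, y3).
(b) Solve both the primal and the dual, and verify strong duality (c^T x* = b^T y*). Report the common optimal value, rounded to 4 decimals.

The standard primal-dual pair for 'max c^T x s.t. A x <= b, x >= 0' is:
  Dual:  min b^T y  s.t.  A^T y >= c,  y >= 0.

So the dual LP is:
  minimize  10y1 + 6y2 + 29y3
  subject to:
    y1 + y3 >= 5
    y2 + 4y3 >= 6
    y1, y2, y3 >= 0

Solving the primal: x* = (10, 4.75).
  primal value c^T x* = 78.5.
Solving the dual: y* = (3.5, 0, 1.5).
  dual value b^T y* = 78.5.
Strong duality: c^T x* = b^T y*. Confirmed.

78.5


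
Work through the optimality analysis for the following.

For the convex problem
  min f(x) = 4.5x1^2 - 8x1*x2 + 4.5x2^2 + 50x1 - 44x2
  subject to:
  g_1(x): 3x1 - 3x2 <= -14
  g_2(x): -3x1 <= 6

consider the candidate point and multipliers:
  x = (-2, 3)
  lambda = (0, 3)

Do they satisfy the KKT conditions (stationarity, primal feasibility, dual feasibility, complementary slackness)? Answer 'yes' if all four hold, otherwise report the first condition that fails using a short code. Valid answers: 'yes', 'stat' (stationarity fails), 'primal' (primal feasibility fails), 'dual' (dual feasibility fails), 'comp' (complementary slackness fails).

Gradient of f: grad f(x) = Q x + c = (8, -1)
Constraint values g_i(x) = a_i^T x - b_i:
  g_1((-2, 3)) = -1
  g_2((-2, 3)) = 0
Stationarity residual: grad f(x) + sum_i lambda_i a_i = (-1, -1)
  -> stationarity FAILS
Primal feasibility (all g_i <= 0): OK
Dual feasibility (all lambda_i >= 0): OK
Complementary slackness (lambda_i * g_i(x) = 0 for all i): OK

Verdict: the first failing condition is stationarity -> stat.

stat


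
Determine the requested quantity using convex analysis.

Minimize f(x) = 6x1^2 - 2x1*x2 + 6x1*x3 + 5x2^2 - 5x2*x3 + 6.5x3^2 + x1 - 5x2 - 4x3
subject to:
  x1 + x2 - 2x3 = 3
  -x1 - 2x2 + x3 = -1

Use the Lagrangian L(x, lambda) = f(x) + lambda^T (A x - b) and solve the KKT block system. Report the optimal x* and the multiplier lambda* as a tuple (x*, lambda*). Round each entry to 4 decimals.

Form the Lagrangian:
  L(x, lambda) = (1/2) x^T Q x + c^T x + lambda^T (A x - b)
Stationarity (grad_x L = 0): Q x + c + A^T lambda = 0.
Primal feasibility: A x = b.

This gives the KKT block system:
  [ Q   A^T ] [ x     ]   [-c ]
  [ A    0  ] [ lambda ] = [ b ]

Solving the linear system:
  x*      = (0.7778, -0.5926, -1.4074)
  lambda* = (-11.5926, -8.5185)
  f(x*)   = 17.8148

x* = (0.7778, -0.5926, -1.4074), lambda* = (-11.5926, -8.5185)


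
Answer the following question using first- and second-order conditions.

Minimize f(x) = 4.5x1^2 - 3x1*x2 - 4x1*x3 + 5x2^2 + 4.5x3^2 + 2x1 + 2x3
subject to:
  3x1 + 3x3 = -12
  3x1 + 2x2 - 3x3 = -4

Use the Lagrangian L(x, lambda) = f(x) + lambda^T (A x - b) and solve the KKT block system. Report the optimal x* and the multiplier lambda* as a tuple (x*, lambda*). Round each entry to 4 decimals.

Form the Lagrangian:
  L(x, lambda) = (1/2) x^T Q x + c^T x + lambda^T (A x - b)
Stationarity (grad_x L = 0): Q x + c + A^T lambda = 0.
Primal feasibility: A x = b.

This gives the KKT block system:
  [ Q   A^T ] [ x     ]   [-c ]
  [ A    0  ] [ lambda ] = [ b ]

Solving the linear system:
  x*      = (-2.3582, -0.9254, -1.6418)
  lambda* = (2.204, 1.0896)
  f(x*)   = 11.403

x* = (-2.3582, -0.9254, -1.6418), lambda* = (2.204, 1.0896)


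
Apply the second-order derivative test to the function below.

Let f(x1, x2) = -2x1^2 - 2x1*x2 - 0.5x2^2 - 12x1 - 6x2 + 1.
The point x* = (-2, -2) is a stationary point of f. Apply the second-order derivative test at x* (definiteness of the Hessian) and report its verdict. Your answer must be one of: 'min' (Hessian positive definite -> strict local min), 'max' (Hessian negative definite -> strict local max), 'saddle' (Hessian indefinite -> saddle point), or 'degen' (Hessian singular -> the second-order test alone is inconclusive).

Compute the Hessian H = grad^2 f:
  H = [[-4, -2], [-2, -1]]
Verify stationarity: grad f(x*) = H x* + g = (0, 0).
Eigenvalues of H: -5, 0.
H has a zero eigenvalue (singular; negative semidefinite but not definite), so H is neither positive definite, negative definite, nor indefinite. The second-order test alone is inconclusive -> degen.
(Indeed, f is constant along the null direction of H through x*, so x* is not a strict local extremum.)

degen


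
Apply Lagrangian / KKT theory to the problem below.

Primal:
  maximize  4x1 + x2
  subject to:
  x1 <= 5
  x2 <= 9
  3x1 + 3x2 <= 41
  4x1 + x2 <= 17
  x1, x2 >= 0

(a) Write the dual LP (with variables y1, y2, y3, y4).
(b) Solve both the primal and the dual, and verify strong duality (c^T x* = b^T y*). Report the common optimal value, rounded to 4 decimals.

The standard primal-dual pair for 'max c^T x s.t. A x <= b, x >= 0' is:
  Dual:  min b^T y  s.t.  A^T y >= c,  y >= 0.

So the dual LP is:
  minimize  5y1 + 9y2 + 41y3 + 17y4
  subject to:
    y1 + 3y3 + 4y4 >= 4
    y2 + 3y3 + y4 >= 1
    y1, y2, y3, y4 >= 0

Solving the primal: x* = (4.25, 0).
  primal value c^T x* = 17.
Solving the dual: y* = (0, 0, 0, 1).
  dual value b^T y* = 17.
Strong duality: c^T x* = b^T y*. Confirmed.

17


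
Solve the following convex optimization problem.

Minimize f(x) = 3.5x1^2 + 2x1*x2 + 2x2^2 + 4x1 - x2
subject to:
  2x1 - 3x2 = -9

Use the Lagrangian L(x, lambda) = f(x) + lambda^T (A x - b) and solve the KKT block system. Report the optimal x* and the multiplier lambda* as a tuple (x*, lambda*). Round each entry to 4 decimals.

Form the Lagrangian:
  L(x, lambda) = (1/2) x^T Q x + c^T x + lambda^T (A x - b)
Stationarity (grad_x L = 0): Q x + c + A^T lambda = 0.
Primal feasibility: A x = b.

This gives the KKT block system:
  [ Q   A^T ] [ x     ]   [-c ]
  [ A    0  ] [ lambda ] = [ b ]

Solving the linear system:
  x*      = (-1.5146, 1.9903)
  lambda* = (1.3107)
  f(x*)   = 1.8738

x* = (-1.5146, 1.9903), lambda* = (1.3107)


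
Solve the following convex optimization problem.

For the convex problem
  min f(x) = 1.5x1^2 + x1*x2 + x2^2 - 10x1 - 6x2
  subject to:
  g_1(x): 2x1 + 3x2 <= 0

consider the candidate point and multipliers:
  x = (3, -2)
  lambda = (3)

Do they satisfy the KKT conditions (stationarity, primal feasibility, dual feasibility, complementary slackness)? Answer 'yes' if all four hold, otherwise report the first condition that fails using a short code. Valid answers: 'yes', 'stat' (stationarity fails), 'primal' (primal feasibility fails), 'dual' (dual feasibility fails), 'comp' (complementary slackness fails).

Gradient of f: grad f(x) = Q x + c = (-3, -7)
Constraint values g_i(x) = a_i^T x - b_i:
  g_1((3, -2)) = 0
Stationarity residual: grad f(x) + sum_i lambda_i a_i = (3, 2)
  -> stationarity FAILS
Primal feasibility (all g_i <= 0): OK
Dual feasibility (all lambda_i >= 0): OK
Complementary slackness (lambda_i * g_i(x) = 0 for all i): OK

Verdict: the first failing condition is stationarity -> stat.

stat


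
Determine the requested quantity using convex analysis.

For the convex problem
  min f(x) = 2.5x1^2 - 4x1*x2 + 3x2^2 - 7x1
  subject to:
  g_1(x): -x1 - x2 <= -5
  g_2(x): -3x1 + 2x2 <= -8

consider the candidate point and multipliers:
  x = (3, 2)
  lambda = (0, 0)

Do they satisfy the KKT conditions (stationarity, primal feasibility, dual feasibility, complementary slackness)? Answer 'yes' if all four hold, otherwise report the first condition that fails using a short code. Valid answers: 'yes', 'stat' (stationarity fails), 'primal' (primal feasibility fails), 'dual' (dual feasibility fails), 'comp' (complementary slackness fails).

Gradient of f: grad f(x) = Q x + c = (0, 0)
Constraint values g_i(x) = a_i^T x - b_i:
  g_1((3, 2)) = 0
  g_2((3, 2)) = 3
Stationarity residual: grad f(x) + sum_i lambda_i a_i = (0, 0)
  -> stationarity OK
Primal feasibility (all g_i <= 0): FAILS
Dual feasibility (all lambda_i >= 0): OK
Complementary slackness (lambda_i * g_i(x) = 0 for all i): OK

Verdict: the first failing condition is primal_feasibility -> primal.

primal


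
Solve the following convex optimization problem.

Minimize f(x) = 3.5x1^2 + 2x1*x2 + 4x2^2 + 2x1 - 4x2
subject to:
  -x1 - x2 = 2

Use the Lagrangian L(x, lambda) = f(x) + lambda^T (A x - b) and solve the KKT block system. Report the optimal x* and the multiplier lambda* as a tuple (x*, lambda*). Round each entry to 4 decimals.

Form the Lagrangian:
  L(x, lambda) = (1/2) x^T Q x + c^T x + lambda^T (A x - b)
Stationarity (grad_x L = 0): Q x + c + A^T lambda = 0.
Primal feasibility: A x = b.

This gives the KKT block system:
  [ Q   A^T ] [ x     ]   [-c ]
  [ A    0  ] [ lambda ] = [ b ]

Solving the linear system:
  x*      = (-1.6364, -0.3636)
  lambda* = (-10.1818)
  f(x*)   = 9.2727

x* = (-1.6364, -0.3636), lambda* = (-10.1818)


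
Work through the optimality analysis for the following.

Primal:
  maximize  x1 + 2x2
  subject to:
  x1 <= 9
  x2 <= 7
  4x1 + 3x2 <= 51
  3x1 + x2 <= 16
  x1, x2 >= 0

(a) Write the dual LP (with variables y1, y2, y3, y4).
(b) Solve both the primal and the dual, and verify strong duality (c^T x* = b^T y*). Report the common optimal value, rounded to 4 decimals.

The standard primal-dual pair for 'max c^T x s.t. A x <= b, x >= 0' is:
  Dual:  min b^T y  s.t.  A^T y >= c,  y >= 0.

So the dual LP is:
  minimize  9y1 + 7y2 + 51y3 + 16y4
  subject to:
    y1 + 4y3 + 3y4 >= 1
    y2 + 3y3 + y4 >= 2
    y1, y2, y3, y4 >= 0

Solving the primal: x* = (3, 7).
  primal value c^T x* = 17.
Solving the dual: y* = (0, 1.6667, 0, 0.3333).
  dual value b^T y* = 17.
Strong duality: c^T x* = b^T y*. Confirmed.

17


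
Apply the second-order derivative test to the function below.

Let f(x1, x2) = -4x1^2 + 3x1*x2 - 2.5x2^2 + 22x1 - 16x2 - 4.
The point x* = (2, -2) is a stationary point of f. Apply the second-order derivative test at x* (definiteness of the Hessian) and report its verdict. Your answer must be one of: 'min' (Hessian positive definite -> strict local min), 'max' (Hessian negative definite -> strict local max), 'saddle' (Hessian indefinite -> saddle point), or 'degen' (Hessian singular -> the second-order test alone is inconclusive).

Compute the Hessian H = grad^2 f:
  H = [[-8, 3], [3, -5]]
Verify stationarity: grad f(x*) = H x* + g = (0, 0).
Eigenvalues of H: -9.8541, -3.1459.
Both eigenvalues < 0, so H is negative definite -> x* is a strict local max.

max


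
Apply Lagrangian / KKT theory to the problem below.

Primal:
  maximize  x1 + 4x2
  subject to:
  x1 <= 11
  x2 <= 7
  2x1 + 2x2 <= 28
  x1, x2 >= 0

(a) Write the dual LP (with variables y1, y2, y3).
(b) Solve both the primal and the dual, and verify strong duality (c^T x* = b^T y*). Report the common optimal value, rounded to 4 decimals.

The standard primal-dual pair for 'max c^T x s.t. A x <= b, x >= 0' is:
  Dual:  min b^T y  s.t.  A^T y >= c,  y >= 0.

So the dual LP is:
  minimize  11y1 + 7y2 + 28y3
  subject to:
    y1 + 2y3 >= 1
    y2 + 2y3 >= 4
    y1, y2, y3 >= 0

Solving the primal: x* = (7, 7).
  primal value c^T x* = 35.
Solving the dual: y* = (0, 3, 0.5).
  dual value b^T y* = 35.
Strong duality: c^T x* = b^T y*. Confirmed.

35


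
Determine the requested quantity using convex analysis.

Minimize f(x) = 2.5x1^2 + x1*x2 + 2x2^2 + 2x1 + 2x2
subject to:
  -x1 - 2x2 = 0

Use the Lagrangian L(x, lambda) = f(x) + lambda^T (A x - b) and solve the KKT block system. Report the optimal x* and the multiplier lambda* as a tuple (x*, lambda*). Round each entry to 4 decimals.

Form the Lagrangian:
  L(x, lambda) = (1/2) x^T Q x + c^T x + lambda^T (A x - b)
Stationarity (grad_x L = 0): Q x + c + A^T lambda = 0.
Primal feasibility: A x = b.

This gives the KKT block system:
  [ Q   A^T ] [ x     ]   [-c ]
  [ A    0  ] [ lambda ] = [ b ]

Solving the linear system:
  x*      = (-0.2, 0.1)
  lambda* = (1.1)
  f(x*)   = -0.1

x* = (-0.2, 0.1), lambda* = (1.1)


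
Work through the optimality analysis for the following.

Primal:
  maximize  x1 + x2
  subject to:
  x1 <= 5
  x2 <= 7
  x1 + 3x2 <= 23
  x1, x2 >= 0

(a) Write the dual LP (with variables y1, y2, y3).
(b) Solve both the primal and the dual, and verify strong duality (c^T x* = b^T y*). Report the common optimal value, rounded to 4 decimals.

The standard primal-dual pair for 'max c^T x s.t. A x <= b, x >= 0' is:
  Dual:  min b^T y  s.t.  A^T y >= c,  y >= 0.

So the dual LP is:
  minimize  5y1 + 7y2 + 23y3
  subject to:
    y1 + y3 >= 1
    y2 + 3y3 >= 1
    y1, y2, y3 >= 0

Solving the primal: x* = (5, 6).
  primal value c^T x* = 11.
Solving the dual: y* = (0.6667, 0, 0.3333).
  dual value b^T y* = 11.
Strong duality: c^T x* = b^T y*. Confirmed.

11


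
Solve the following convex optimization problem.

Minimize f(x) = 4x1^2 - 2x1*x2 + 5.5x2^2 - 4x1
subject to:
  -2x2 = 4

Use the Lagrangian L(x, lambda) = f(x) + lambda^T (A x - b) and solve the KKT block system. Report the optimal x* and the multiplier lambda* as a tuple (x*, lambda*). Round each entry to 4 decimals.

Form the Lagrangian:
  L(x, lambda) = (1/2) x^T Q x + c^T x + lambda^T (A x - b)
Stationarity (grad_x L = 0): Q x + c + A^T lambda = 0.
Primal feasibility: A x = b.

This gives the KKT block system:
  [ Q   A^T ] [ x     ]   [-c ]
  [ A    0  ] [ lambda ] = [ b ]

Solving the linear system:
  x*      = (0, -2)
  lambda* = (-11)
  f(x*)   = 22

x* = (0, -2), lambda* = (-11)


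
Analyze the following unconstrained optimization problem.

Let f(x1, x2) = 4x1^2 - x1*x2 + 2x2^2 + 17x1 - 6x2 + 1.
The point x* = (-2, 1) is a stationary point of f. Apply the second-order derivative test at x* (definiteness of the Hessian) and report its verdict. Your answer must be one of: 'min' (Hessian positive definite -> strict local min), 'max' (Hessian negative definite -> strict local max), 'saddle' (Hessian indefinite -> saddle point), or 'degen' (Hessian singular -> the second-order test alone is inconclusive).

Compute the Hessian H = grad^2 f:
  H = [[8, -1], [-1, 4]]
Verify stationarity: grad f(x*) = H x* + g = (0, 0).
Eigenvalues of H: 3.7639, 8.2361.
Both eigenvalues > 0, so H is positive definite -> x* is a strict local min.

min


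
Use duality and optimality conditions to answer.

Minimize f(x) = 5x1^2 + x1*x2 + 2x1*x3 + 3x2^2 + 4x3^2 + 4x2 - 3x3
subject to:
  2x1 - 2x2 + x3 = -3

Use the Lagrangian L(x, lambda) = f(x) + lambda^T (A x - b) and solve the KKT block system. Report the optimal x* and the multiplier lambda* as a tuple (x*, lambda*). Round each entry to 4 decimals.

Form the Lagrangian:
  L(x, lambda) = (1/2) x^T Q x + c^T x + lambda^T (A x - b)
Stationarity (grad_x L = 0): Q x + c + A^T lambda = 0.
Primal feasibility: A x = b.

This gives the KKT block system:
  [ Q   A^T ] [ x     ]   [-c ]
  [ A    0  ] [ lambda ] = [ b ]

Solving the linear system:
  x*      = (-0.8419, 0.7176, 0.119)
  lambda* = (3.7318)
  f(x*)   = 6.8544

x* = (-0.8419, 0.7176, 0.119), lambda* = (3.7318)


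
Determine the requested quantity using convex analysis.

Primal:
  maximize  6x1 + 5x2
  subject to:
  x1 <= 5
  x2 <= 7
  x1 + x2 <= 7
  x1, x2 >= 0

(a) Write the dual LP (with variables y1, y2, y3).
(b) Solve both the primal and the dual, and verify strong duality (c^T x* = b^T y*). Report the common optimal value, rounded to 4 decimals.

The standard primal-dual pair for 'max c^T x s.t. A x <= b, x >= 0' is:
  Dual:  min b^T y  s.t.  A^T y >= c,  y >= 0.

So the dual LP is:
  minimize  5y1 + 7y2 + 7y3
  subject to:
    y1 + y3 >= 6
    y2 + y3 >= 5
    y1, y2, y3 >= 0

Solving the primal: x* = (5, 2).
  primal value c^T x* = 40.
Solving the dual: y* = (1, 0, 5).
  dual value b^T y* = 40.
Strong duality: c^T x* = b^T y*. Confirmed.

40


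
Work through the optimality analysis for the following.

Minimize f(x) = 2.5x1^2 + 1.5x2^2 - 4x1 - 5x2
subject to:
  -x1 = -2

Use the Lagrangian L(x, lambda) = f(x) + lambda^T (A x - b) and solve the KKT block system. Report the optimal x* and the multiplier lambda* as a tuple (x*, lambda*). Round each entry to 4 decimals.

Form the Lagrangian:
  L(x, lambda) = (1/2) x^T Q x + c^T x + lambda^T (A x - b)
Stationarity (grad_x L = 0): Q x + c + A^T lambda = 0.
Primal feasibility: A x = b.

This gives the KKT block system:
  [ Q   A^T ] [ x     ]   [-c ]
  [ A    0  ] [ lambda ] = [ b ]

Solving the linear system:
  x*      = (2, 1.6667)
  lambda* = (6)
  f(x*)   = -2.1667

x* = (2, 1.6667), lambda* = (6)


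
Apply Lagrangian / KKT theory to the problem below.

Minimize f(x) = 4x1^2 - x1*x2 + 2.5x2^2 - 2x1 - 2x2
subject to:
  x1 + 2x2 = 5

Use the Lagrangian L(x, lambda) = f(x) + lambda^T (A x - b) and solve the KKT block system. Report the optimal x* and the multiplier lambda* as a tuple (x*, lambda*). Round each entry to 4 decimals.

Form the Lagrangian:
  L(x, lambda) = (1/2) x^T Q x + c^T x + lambda^T (A x - b)
Stationarity (grad_x L = 0): Q x + c + A^T lambda = 0.
Primal feasibility: A x = b.

This gives the KKT block system:
  [ Q   A^T ] [ x     ]   [-c ]
  [ A    0  ] [ lambda ] = [ b ]

Solving the linear system:
  x*      = (0.9512, 2.0244)
  lambda* = (-3.5854)
  f(x*)   = 5.9878

x* = (0.9512, 2.0244), lambda* = (-3.5854)


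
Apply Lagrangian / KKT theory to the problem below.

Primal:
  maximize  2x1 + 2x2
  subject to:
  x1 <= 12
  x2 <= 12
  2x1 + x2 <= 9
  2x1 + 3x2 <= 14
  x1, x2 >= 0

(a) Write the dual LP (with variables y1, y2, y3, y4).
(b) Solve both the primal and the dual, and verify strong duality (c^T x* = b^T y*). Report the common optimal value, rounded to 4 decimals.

The standard primal-dual pair for 'max c^T x s.t. A x <= b, x >= 0' is:
  Dual:  min b^T y  s.t.  A^T y >= c,  y >= 0.

So the dual LP is:
  minimize  12y1 + 12y2 + 9y3 + 14y4
  subject to:
    y1 + 2y3 + 2y4 >= 2
    y2 + y3 + 3y4 >= 2
    y1, y2, y3, y4 >= 0

Solving the primal: x* = (3.25, 2.5).
  primal value c^T x* = 11.5.
Solving the dual: y* = (0, 0, 0.5, 0.5).
  dual value b^T y* = 11.5.
Strong duality: c^T x* = b^T y*. Confirmed.

11.5


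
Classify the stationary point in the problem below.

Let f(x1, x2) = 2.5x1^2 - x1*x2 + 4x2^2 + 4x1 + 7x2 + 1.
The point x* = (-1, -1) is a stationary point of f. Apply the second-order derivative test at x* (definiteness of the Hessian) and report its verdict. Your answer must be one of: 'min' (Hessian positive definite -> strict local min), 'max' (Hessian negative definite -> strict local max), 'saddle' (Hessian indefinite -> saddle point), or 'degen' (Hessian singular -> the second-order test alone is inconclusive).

Compute the Hessian H = grad^2 f:
  H = [[5, -1], [-1, 8]]
Verify stationarity: grad f(x*) = H x* + g = (0, 0).
Eigenvalues of H: 4.6972, 8.3028.
Both eigenvalues > 0, so H is positive definite -> x* is a strict local min.

min


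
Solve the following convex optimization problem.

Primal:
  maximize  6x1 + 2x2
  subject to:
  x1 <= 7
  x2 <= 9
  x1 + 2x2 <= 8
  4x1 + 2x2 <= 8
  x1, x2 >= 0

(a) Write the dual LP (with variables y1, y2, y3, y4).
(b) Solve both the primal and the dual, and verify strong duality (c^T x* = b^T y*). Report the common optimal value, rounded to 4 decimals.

The standard primal-dual pair for 'max c^T x s.t. A x <= b, x >= 0' is:
  Dual:  min b^T y  s.t.  A^T y >= c,  y >= 0.

So the dual LP is:
  minimize  7y1 + 9y2 + 8y3 + 8y4
  subject to:
    y1 + y3 + 4y4 >= 6
    y2 + 2y3 + 2y4 >= 2
    y1, y2, y3, y4 >= 0

Solving the primal: x* = (2, 0).
  primal value c^T x* = 12.
Solving the dual: y* = (0, 0, 0, 1.5).
  dual value b^T y* = 12.
Strong duality: c^T x* = b^T y*. Confirmed.

12


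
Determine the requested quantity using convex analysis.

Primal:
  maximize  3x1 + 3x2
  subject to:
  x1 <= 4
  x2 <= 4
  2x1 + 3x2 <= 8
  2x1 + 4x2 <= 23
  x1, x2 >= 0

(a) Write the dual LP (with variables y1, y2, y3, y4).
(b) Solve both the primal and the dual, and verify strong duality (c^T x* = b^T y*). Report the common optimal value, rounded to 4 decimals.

The standard primal-dual pair for 'max c^T x s.t. A x <= b, x >= 0' is:
  Dual:  min b^T y  s.t.  A^T y >= c,  y >= 0.

So the dual LP is:
  minimize  4y1 + 4y2 + 8y3 + 23y4
  subject to:
    y1 + 2y3 + 2y4 >= 3
    y2 + 3y3 + 4y4 >= 3
    y1, y2, y3, y4 >= 0

Solving the primal: x* = (4, 0).
  primal value c^T x* = 12.
Solving the dual: y* = (1, 0, 1, 0).
  dual value b^T y* = 12.
Strong duality: c^T x* = b^T y*. Confirmed.

12


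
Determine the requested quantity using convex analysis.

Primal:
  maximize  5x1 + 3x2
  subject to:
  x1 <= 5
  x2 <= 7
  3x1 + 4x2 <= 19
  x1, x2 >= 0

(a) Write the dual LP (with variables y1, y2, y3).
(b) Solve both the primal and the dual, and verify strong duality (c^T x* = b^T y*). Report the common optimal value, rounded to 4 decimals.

The standard primal-dual pair for 'max c^T x s.t. A x <= b, x >= 0' is:
  Dual:  min b^T y  s.t.  A^T y >= c,  y >= 0.

So the dual LP is:
  minimize  5y1 + 7y2 + 19y3
  subject to:
    y1 + 3y3 >= 5
    y2 + 4y3 >= 3
    y1, y2, y3 >= 0

Solving the primal: x* = (5, 1).
  primal value c^T x* = 28.
Solving the dual: y* = (2.75, 0, 0.75).
  dual value b^T y* = 28.
Strong duality: c^T x* = b^T y*. Confirmed.

28


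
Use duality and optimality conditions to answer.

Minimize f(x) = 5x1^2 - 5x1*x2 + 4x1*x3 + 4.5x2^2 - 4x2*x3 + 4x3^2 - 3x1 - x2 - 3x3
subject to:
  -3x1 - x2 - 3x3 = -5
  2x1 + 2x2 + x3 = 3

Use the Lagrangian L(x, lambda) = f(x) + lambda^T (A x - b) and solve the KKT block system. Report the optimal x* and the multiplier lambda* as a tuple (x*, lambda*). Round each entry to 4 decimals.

Form the Lagrangian:
  L(x, lambda) = (1/2) x^T Q x + c^T x + lambda^T (A x - b)
Stationarity (grad_x L = 0): Q x + c + A^T lambda = 0.
Primal feasibility: A x = b.

This gives the KKT block system:
  [ Q   A^T ] [ x     ]   [-c ]
  [ A    0  ] [ lambda ] = [ b ]

Solving the linear system:
  x*      = (0.4079, 0.5552, 1.0737)
  lambda* = (2.4674, 2.4023)
  f(x*)   = 0.0652

x* = (0.4079, 0.5552, 1.0737), lambda* = (2.4674, 2.4023)


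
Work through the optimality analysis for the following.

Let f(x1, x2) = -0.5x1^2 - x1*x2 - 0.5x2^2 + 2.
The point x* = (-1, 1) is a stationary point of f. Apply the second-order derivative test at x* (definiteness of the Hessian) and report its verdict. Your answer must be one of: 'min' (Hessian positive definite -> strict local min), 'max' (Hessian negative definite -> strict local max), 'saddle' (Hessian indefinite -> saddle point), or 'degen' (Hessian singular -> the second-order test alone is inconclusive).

Compute the Hessian H = grad^2 f:
  H = [[-1, -1], [-1, -1]]
Verify stationarity: grad f(x*) = H x* + g = (0, 0).
Eigenvalues of H: -2, 0.
H has a zero eigenvalue (singular; negative semidefinite but not definite), so H is neither positive definite, negative definite, nor indefinite. The second-order test alone is inconclusive -> degen.
(Indeed, f is constant along the null direction of H through x*, so x* is not a strict local extremum.)

degen


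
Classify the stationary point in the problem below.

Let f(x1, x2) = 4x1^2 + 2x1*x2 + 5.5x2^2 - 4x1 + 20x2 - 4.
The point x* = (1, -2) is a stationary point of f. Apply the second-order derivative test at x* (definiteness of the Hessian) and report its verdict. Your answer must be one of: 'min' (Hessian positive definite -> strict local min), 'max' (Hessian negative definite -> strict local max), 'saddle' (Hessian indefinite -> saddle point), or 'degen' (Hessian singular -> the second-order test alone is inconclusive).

Compute the Hessian H = grad^2 f:
  H = [[8, 2], [2, 11]]
Verify stationarity: grad f(x*) = H x* + g = (0, 0).
Eigenvalues of H: 7, 12.
Both eigenvalues > 0, so H is positive definite -> x* is a strict local min.

min
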